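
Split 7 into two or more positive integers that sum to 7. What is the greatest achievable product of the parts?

12

Fill P[k] for k=2..7: at each k try every first piece i and multiply by the better of (k−i) uncut or P[k−i].
P[2] = 1×max(1,0) = 1×1 = 1
P[3] = 1×max(2,1) = 1×2 = 2
P[4] = 2×max(2,1) = 2×2 = 4
P[5] = 2×max(3,2) = 2×3 = 6
P[6] = 3×max(3,2) = 3×3 = 9
P[7] = 2×max(5,6) = 2×6 = 12
One optimal split: 3 + 2 + 2; product 3×2×2 = 12.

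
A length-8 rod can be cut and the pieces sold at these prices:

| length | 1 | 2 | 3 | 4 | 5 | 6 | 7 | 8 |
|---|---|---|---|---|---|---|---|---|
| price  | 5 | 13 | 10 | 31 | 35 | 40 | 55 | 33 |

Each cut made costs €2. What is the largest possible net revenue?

60

Consider every possible first cut. net[k] is the best of p[i]+net[k−i] over all sellable i≤k, charging 2 whenever i<k.
net[1] = 5
net[2] = 13
net[3] = 16  (first piece 1, then net[2]=13)
net[4] = 31
net[5] = 35
net[6] = 42  (first piece 2, then net[4]=31)
net[7] = 55
net[8] = 60  (first piece 4, then net[4]=31)
One optimal plan: pieces 4 + 4 (1 cut) → €62 − €2 = €60.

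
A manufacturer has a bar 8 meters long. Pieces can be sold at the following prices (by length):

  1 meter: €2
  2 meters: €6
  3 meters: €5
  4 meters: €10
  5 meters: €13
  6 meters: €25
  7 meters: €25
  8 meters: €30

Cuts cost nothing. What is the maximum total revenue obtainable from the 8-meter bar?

Let R[k] be the best obtainable value from length k. For each k, try every first piece i and keep the best of price[i] + R[k−i].
R[1] = 2
R[2] = 6
R[3] = 8  (first piece 1, then R[2]=6)
R[4] = 12  (first piece 2, then R[2]=6)
R[5] = 14  (first piece 1, then R[4]=12)
R[6] = 25
R[7] = 27  (first piece 1, then R[6]=25)
R[8] = 31  (first piece 2, then R[6]=25)
One optimal cutting: 6 + 2 → €25 + €6 = €31.

31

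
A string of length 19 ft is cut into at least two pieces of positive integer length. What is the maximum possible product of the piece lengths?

972

Fill P[k] for k=2..19: at each k try every first piece i and multiply by the better of (k−i) uncut or P[k−i].
P[2] = 1·max(1,0) = 1·1 = 1
P[3] = max(1·2, 2·1) = 2
P[4] = max(1·3, 2·2, 3·1) = 4
P[5] = max(1·4, 2·3, 3·2, 4·1) = 6
P[6] = max(1·6, 2·4, 3·3, 4·2, 5·1) = 9
P[7] = max(1·9, 2·6, 3·4, 4·3, 5·2, 6·1) = 12
P[8] = max(1·12, 2·9, 3·6, …, 6·2, 7·1) = 18
P[9] = max(1·18, 2·12, 3·9, …, 7·2, 8·1) = 27
P[10] = max(1·27, 2·18, 3·12, …, 8·2, 9·1) = 36
P[11] = max(1·36, 2·27, 3·18, …, 9·2, 10·1) = 54
P[12] = max(1·54, 2·36, 3·27, …, 10·2, 11·1) = 81
P[13] = max(1·81, 2·54, 3·36, …, 11·2, 12·1) = 108
P[14] = max(1·108, 2·81, 3·54, …, 12·2, 13·1) = 162
P[15] = max(1·162, 2·108, 3·81, …, 13·2, 14·1) = 243
P[16] = max(1·243, 2·162, 3·108, …, 14·2, 15·1) = 324
P[17] = max(1·324, 2·243, 3·162, …, 15·2, 16·1) = 486
P[18] = max(1·486, 2·324, 3·243, …, 16·2, 17·1) = 729
P[19] = max(1·729, 2·486, 3·324, …, 17·2, 18·1) = 972
One optimal split: 3 + 3 + 3 + 3 + 3 + 2 + 2; product 3·3·3·3·3·2·2 = 972.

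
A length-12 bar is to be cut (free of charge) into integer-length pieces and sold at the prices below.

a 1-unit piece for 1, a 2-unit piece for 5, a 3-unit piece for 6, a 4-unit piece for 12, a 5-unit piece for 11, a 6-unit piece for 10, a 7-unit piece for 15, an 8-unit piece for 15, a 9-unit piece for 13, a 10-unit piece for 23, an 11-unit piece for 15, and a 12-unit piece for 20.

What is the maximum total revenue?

Build best[k] bottom-up: best[k] = max over allowed piece i of (p[i] + best[k−i]).
best[1] = 1
best[2] = 5
best[3] = 6  (first piece 1, then best[2]=5)
best[4] = 12
best[5] = 13  (first piece 1, then best[4]=12)
best[6] = 17  (first piece 2, then best[4]=12)
best[7] = 18  (first piece 1, then best[6]=17)
best[8] = 24  (first piece 4, then best[4]=12)
best[9] = 25  (first piece 1, then best[8]=24)
best[10] = 29  (first piece 2, then best[8]=24)
best[11] = 30  (first piece 1, then best[10]=29)
best[12] = 36  (first piece 4, then best[8]=24)
One optimal cutting: 4 + 4 + 4 → 12 + 12 + 12 = 36.

36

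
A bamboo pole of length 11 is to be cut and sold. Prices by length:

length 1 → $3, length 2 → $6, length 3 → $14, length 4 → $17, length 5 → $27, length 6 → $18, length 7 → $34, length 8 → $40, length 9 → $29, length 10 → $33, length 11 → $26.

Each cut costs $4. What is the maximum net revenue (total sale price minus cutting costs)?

50

Let v[k] be the best obtainable value from length k. For each k, try every first piece i and keep the best of price[i] + v[k−i] minus the 4 cut fee when i<k.
v[1] = 3
v[2] = max(3+3-4, 6+0) = 6
v[3] = max(3+6-4, 6+3-4, 14+0) = 14
v[4] = max(3+14-4, 6+6-4, 14+3-4, 17+0) = 17
v[5] = max(3+17-4, 6+14-4, 14+6-4, 17+3-4, 27+0) = 27
v[6] = max(3+27-4, 6+17-4, 14+14-4, 17+6-4, 27+3-4, 18+0) = 26
v[7] = max(3+26-4, 6+27-4, 14+17-4, …, 18+3-4, 34+0) = 34
v[8] = max(3+34-4, 6+26-4, 14+27-4, …, 34+3-4, 40+0) = 40
v[9] = max(3+40-4, 6+34-4, 14+26-4, …, 40+3-4, 29+0) = 40
v[10] = max(3+40-4, 6+40-4, 14+34-4, …, 29+3-4, 33+0) = 50
v[11] = max(3+50-4, 6+40-4, 14+40-4, …, 33+3-4, 26+0) = 50
One optimal plan: pieces 8 + 3 (1 cut) → $54 − $4 = $50.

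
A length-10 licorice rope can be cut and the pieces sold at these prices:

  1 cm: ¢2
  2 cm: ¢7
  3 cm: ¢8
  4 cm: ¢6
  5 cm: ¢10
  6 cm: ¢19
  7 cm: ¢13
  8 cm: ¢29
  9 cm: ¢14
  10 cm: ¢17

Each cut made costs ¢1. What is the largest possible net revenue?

35

Build net[k] bottom-up: net[k] = max over allowed piece i of (p[i] + net[k−i]) − 1 per cut.
net[1] = 2
net[2] = max(2+2-1, 7+0) = 7
net[3] = max(2+7-1, 7+2-1, 8+0) = 8
net[4] = max(2+8-1, 7+7-1, 8+2-1, 6+0) = 13
net[5] = max(2+13-1, 7+8-1, 8+7-1, 6+2-1, 10+0) = 14
net[6] = max(2+14-1, 7+13-1, 8+8-1, 6+7-1, 10+2-1, 19+0) = 19
net[7] = max(2+19-1, 7+14-1, 8+13-1, …, 19+2-1, 13+0) = 20
net[8] = max(2+20-1, 7+19-1, 8+14-1, …, 13+2-1, 29+0) = 29
net[9] = max(2+29-1, 7+20-1, 8+19-1, …, 29+2-1, 14+0) = 30
net[10] = max(2+30-1, 7+29-1, 8+20-1, …, 14+2-1, 17+0) = 35
One optimal plan: pieces 8 + 2 (1 cut) → ¢36 − ¢1 = ¢35.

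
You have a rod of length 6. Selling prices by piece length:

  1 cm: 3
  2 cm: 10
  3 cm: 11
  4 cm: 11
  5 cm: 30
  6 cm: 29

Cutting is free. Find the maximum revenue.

33

Consider every possible first cut. v[k] is the best of p[i]+v[k−i] over all sellable i≤k.
v[1] = 3
v[2] = max(3+3, 10+0) = 10
v[3] = max(3+10, 10+3, 11+0) = 13
v[4] = max(3+13, 10+10, 11+3, 11+0) = 20
v[5] = max(3+20, 10+13, 11+10, 11+3, 30+0) = 30
v[6] = max(3+30, 10+20, 11+13, 11+10, 30+3, 29+0) = 33
One optimal cutting: 5 + 1 → 30 + 3 = 33.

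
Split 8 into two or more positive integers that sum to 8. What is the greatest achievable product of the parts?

18

Define f[k] = max over 1≤i<k of i · max(k−i, f[k−i]); the inner max lets the remainder stay uncut if that's better.
f[2] = 1·max(1,0) = 1·1 = 1
f[3] = 1·max(2,1) = 1·2 = 2
f[4] = 2·max(2,1) = 2·2 = 4
f[5] = 2·max(3,2) = 2·3 = 6
f[6] = 3·max(3,2) = 3·3 = 9
f[7] = 2·max(5,6) = 2·6 = 12
f[8] = 2·max(6,9) = 2·9 = 18
One optimal split: 3 + 3 + 2; product 3·3·2 = 18.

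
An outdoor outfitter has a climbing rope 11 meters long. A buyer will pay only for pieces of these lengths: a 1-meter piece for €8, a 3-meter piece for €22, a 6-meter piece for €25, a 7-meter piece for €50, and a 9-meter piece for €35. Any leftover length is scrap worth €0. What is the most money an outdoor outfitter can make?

88

Let best[k] be the best obtainable value from length k. For each k, try every first piece i and keep the best of price[i] + best[k−i].
best[1] = 8
best[2] = 16  (first piece 1, then best[1]=8)
best[3] = max(8+16, 22+0) = 24
best[4] = max(8+24, 22+8) = 32
best[5] = max(8+32, 22+16) = 40
best[6] = max(8+40, 22+24, 25+0) = 48
best[7] = max(8+48, 22+32, 25+8, 50+0) = 56
best[8] = max(8+56, 22+40, 25+16, 50+8) = 64
best[9] = max(8+64, 22+48, 25+24, 50+16, 35+0) = 72
best[10] = max(8+72, 22+56, 25+32, 50+24, 35+8) = 80
best[11] = max(8+80, 22+64, 25+40, 50+32, 35+16) = 88
One optimal cutting: 1 + 1 + 1 + 1 + 1 + 1 + 1 + 1 + 1 + 1 + 1 → €88.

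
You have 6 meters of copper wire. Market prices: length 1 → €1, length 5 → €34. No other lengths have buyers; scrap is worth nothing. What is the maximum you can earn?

Build f[k] bottom-up: f[k] = max over allowed piece i of (p[i] + f[k−i]).
f[1] = 1
f[2] = 2  (first piece 1, then f[1]=1)
f[3] = 3  (first piece 1, then f[2]=2)
f[4] = 4  (first piece 1, then f[3]=3)
f[5] = max(1+4, 34+0) = 34
f[6] = max(1+34, 34+1) = 35
One optimal cutting: 5 + 1 → €35.

35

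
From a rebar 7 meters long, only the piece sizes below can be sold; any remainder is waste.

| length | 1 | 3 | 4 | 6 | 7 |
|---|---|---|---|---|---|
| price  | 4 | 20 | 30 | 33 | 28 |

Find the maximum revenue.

50

Build f[k] bottom-up: f[k] = max over allowed piece i of (p[i] + f[k−i]).
f[1] = 4
f[2] = 8  (first piece 1, then f[1]=4)
f[3] = 20
f[4] = 30
f[5] = 34  (first piece 1, then f[4]=30)
f[6] = 40  (first piece 3, then f[3]=20)
f[7] = 50  (first piece 3, then f[4]=30)
One optimal cutting: 4 + 3 → ₹50.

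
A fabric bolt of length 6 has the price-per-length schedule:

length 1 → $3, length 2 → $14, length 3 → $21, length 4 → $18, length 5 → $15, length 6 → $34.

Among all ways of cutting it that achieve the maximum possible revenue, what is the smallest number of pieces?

Build r[k] bottom-up: r[k] = max over allowed piece i of (p[i] + r[k−i]).
r[1] = 3
r[2] = max(3+3, 14+0) = 14
r[3] = max(3+14, 14+3, 21+0) = 21
r[4] = max(3+21, 14+14, 21+3, 18+0) = 28
r[5] = max(3+28, 14+21, 21+14, 18+3, 15+0) = 35
r[6] = max(3+35, 14+28, 21+21, 18+14, 15+3, 34+0) = 42
Maximum revenue is $42.
Now minimize piece count subject to staying optimal: for each k, pieces[k] = 1 + min over i with p[i]+r[k−i]=r[k] of pieces[k−i].
pieces[3] = 1
pieces[4] = 2
pieces[5] = 2
pieces[6] = 2

2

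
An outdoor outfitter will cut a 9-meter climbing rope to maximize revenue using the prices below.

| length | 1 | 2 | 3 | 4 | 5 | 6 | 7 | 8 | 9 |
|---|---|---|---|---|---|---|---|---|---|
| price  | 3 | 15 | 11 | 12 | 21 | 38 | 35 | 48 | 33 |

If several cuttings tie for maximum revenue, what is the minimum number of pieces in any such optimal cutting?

Consider every possible first cut. r[k] is the best of p[i]+r[k−i] over all sellable i≤k.
r[1] = 3
r[2] = 15
r[3] = 18  (first piece 1, then r[2]=15)
r[4] = 30  (first piece 2, then r[2]=15)
r[5] = 33  (first piece 1, then r[4]=30)
r[6] = 45  (first piece 2, then r[4]=30)
r[7] = 48  (first piece 1, then r[6]=45)
r[8] = 60  (first piece 2, then r[6]=45)
r[9] = 63  (first piece 1, then r[8]=60)
Maximum revenue is €63.
Now minimize piece count subject to staying optimal: for each k, pieces[k] = 1 + min over i with p[i]+r[k−i]=r[k] of pieces[k−i].
pieces[6] = 3
pieces[7] = 4
pieces[8] = 4
pieces[9] = 5

5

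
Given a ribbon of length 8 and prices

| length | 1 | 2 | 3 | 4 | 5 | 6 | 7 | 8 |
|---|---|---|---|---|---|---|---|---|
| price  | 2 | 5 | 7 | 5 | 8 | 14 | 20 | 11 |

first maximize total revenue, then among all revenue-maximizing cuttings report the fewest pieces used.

2

Consider every possible first cut. r[k] is the best of p[i]+r[k−i] over all sellable i≤k.
r[1] = 2
r[2] = 5
r[3] = 7  (first piece 1, then r[2]=5)
r[4] = 10  (first piece 2, then r[2]=5)
r[5] = 12  (first piece 1, then r[4]=10)
r[6] = 15  (first piece 2, then r[4]=10)
r[7] = 20
r[8] = 22  (first piece 1, then r[7]=20)
Maximum revenue is ¢22.
Now minimize piece count subject to staying optimal: for each k, pieces[k] = 1 + min over i with p[i]+r[k−i]=r[k] of pieces[k−i].
pieces[5] = 2
pieces[6] = 3
pieces[7] = 1
pieces[8] = 2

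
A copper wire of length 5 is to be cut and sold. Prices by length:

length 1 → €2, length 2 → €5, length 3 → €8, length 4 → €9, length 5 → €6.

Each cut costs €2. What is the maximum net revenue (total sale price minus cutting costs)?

Build r[k] bottom-up: r[k] = max over allowed piece i of (p[i] + r[k−i]) − 2 per cut.
r[1] = 2
r[2] = 5
r[3] = 8
r[4] = 9
r[5] = 11  (first piece 2, then r[3]=8)
One optimal plan: pieces 3 + 2 (1 cut) → €13 − €2 = €11.

11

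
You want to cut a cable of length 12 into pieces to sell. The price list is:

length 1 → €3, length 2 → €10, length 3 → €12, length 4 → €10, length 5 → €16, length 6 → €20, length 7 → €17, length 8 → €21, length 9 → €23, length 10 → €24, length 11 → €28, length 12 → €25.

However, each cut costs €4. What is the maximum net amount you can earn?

40

Consider every possible first cut. net[k] is the best of p[i]+net[k−i] over all sellable i≤k, charging 4 whenever i<k.
net[1] = 3
net[2] = max(3+3-4, 10+0) = 10
net[3] = max(3+10-4, 10+3-4, 12+0) = 12
net[4] = max(3+12-4, 10+10-4, 12+3-4, 10+0) = 16
net[5] = max(3+16-4, 10+12-4, 12+10-4, 10+3-4, 16+0) = 18
net[6] = max(3+18-4, 10+16-4, 12+12-4, 10+10-4, 16+3-4, 20+0) = 22
net[7] = max(3+22-4, 10+18-4, 12+16-4, …, 20+3-4, 17+0) = 24
net[8] = max(3+24-4, 10+22-4, 12+18-4, …, 17+3-4, 21+0) = 28
net[9] = max(3+28-4, 10+24-4, 12+22-4, …, 21+3-4, 23+0) = 30
net[10] = max(3+30-4, 10+28-4, 12+24-4, …, 23+3-4, 24+0) = 34
net[11] = max(3+34-4, 10+30-4, 12+28-4, …, 24+3-4, 28+0) = 36
net[12] = max(3+36-4, 10+34-4, 12+30-4, …, 28+3-4, 25+0) = 40
One optimal plan: pieces 2 + 2 + 2 + 2 + 2 + 2 (5 cuts) → €60 − €20 = €40.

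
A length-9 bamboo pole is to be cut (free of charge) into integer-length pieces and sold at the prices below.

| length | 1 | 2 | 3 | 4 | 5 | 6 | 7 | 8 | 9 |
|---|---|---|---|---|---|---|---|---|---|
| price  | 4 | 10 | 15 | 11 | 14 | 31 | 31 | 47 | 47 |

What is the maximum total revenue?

Build v[k] bottom-up: v[k] = max over allowed piece i of (p[i] + v[k−i]).
v[1] = 4
v[2] = 10
v[3] = 15
v[4] = 20  (first piece 2, then v[2]=10)
v[5] = 25  (first piece 2, then v[3]=15)
v[6] = 31
v[7] = 35  (first piece 1, then v[6]=31)
v[8] = 47
v[9] = 51  (first piece 1, then v[8]=47)
One optimal cutting: 8 + 1 → $47 + $4 = $51.

51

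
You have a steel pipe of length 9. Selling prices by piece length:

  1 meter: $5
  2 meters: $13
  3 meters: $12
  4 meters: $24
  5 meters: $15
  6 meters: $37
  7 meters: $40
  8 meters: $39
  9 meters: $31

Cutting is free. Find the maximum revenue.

Let v[k] be the best obtainable value from length k. For each k, try every first piece i and keep the best of price[i] + v[k−i].
v[1] = 5
v[2] = 13
v[3] = 18  (first piece 1, then v[2]=13)
v[4] = 26  (first piece 2, then v[2]=13)
v[5] = 31  (first piece 1, then v[4]=26)
v[6] = 39  (first piece 2, then v[4]=26)
v[7] = 44  (first piece 1, then v[6]=39)
v[8] = 52  (first piece 2, then v[6]=39)
v[9] = 57  (first piece 1, then v[8]=52)
One optimal cutting: 2 + 2 + 2 + 2 + 1 → $13 + $13 + $13 + $13 + $5 = $57.

57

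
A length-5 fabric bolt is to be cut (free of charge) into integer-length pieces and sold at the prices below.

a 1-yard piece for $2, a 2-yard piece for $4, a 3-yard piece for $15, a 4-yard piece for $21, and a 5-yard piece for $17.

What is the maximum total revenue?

23

Build r[k] bottom-up: r[k] = max over allowed piece i of (p[i] + r[k−i]).
r[1] = 2
r[2] = 4  (first piece 1, then r[1]=2)
r[3] = 15
r[4] = 21
r[5] = 23  (first piece 1, then r[4]=21)
One optimal cutting: 4 + 1 → $21 + $2 = $23.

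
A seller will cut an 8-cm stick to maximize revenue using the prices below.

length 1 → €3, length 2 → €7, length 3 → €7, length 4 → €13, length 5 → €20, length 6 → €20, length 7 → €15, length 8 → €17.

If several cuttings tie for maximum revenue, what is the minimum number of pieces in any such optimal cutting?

Build r[k] bottom-up: r[k] = max over allowed piece i of (p[i] + r[k−i]).
r[1] = 3
r[2] = 7
r[3] = 10  (first piece 1, then r[2]=7)
r[4] = 14  (first piece 2, then r[2]=7)
r[5] = 20
r[6] = 23  (first piece 1, then r[5]=20)
r[7] = 27  (first piece 2, then r[5]=20)
r[8] = 30  (first piece 1, then r[7]=27)
Maximum revenue is €30.
Now minimize piece count subject to staying optimal: for each k, pieces[k] = 1 + min over i with p[i]+r[k−i]=r[k] of pieces[k−i].
pieces[5] = 1
pieces[6] = 2
pieces[7] = 2
pieces[8] = 3

3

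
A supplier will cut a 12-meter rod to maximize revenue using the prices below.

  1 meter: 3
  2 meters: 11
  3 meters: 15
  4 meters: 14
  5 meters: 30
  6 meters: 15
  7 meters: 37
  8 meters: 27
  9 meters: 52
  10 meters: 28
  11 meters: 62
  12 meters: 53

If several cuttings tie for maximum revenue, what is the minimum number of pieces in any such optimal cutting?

Let r[k] be the best obtainable value from length k. For each k, try every first piece i and keep the best of price[i] + r[k−i].
r[1] = 3
r[2] = 11
r[3] = 15
r[4] = 22  (first piece 2, then r[2]=11)
r[5] = 30
r[6] = 33  (first piece 1, then r[5]=30)
r[7] = 41  (first piece 2, then r[5]=30)
r[8] = 45  (first piece 3, then r[5]=30)
r[9] = 52  (first piece 2, then r[7]=41)
r[10] = 60  (first piece 5, then r[5]=30)
r[11] = 63  (first piece 1, then r[10]=60)
r[12] = 71  (first piece 2, then r[10]=60)
Maximum revenue is 71.
Now minimize piece count subject to staying optimal: for each k, pieces[k] = 1 + min over i with p[i]+r[k−i]=r[k] of pieces[k−i].
pieces[9] = 1
pieces[10] = 2
pieces[11] = 2
pieces[12] = 3

3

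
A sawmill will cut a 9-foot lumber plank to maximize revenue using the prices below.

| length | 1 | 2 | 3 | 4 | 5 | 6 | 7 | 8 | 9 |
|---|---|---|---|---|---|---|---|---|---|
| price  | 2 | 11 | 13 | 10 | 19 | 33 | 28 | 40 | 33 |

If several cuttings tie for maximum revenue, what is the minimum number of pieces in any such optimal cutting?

2

Build r[k] bottom-up: r[k] = max over allowed piece i of (p[i] + r[k−i]).
r[1] = 2
r[2] = 11
r[3] = 13  (first piece 1, then r[2]=11)
r[4] = 22  (first piece 2, then r[2]=11)
r[5] = 24  (first piece 1, then r[4]=22)
r[6] = 33  (first piece 2, then r[4]=22)
r[7] = 35  (first piece 1, then r[6]=33)
r[8] = 44  (first piece 2, then r[6]=33)
r[9] = 46  (first piece 1, then r[8]=44)
Maximum revenue is $46.
Now minimize piece count subject to staying optimal: for each k, pieces[k] = 1 + min over i with p[i]+r[k−i]=r[k] of pieces[k−i].
pieces[6] = 1
pieces[7] = 2
pieces[8] = 2
pieces[9] = 2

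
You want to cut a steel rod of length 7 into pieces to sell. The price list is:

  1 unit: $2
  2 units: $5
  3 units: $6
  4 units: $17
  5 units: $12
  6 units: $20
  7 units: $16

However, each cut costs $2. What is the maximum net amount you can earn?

21

Consider every possible first cut. v[k] is the best of p[i]+v[k−i] over all sellable i≤k, charging 2 whenever i<k.
v[1] = 2
v[2] = max(2+2-2, 5+0) = 5
v[3] = max(2+5-2, 5+2-2, 6+0) = 6
v[4] = max(2+6-2, 5+5-2, 6+2-2, 17+0) = 17
v[5] = max(2+17-2, 5+6-2, 6+5-2, 17+2-2, 12+0) = 17
v[6] = max(2+17-2, 5+17-2, 6+6-2, 17+5-2, 12+2-2, 20+0) = 20
v[7] = max(2+20-2, 5+17-2, 6+17-2, …, 20+2-2, 16+0) = 21
One optimal plan: pieces 4 + 3 (1 cut) → $23 − $2 = $21.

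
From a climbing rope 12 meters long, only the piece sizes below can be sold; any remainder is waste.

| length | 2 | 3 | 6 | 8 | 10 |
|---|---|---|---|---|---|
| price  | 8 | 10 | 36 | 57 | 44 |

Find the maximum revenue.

73

Let best[k] be the best obtainable value from length k. For each k, try every first piece i and keep the best of price[i] + best[k−i].
best[1] = 0
best[2] = 8
best[3] = 10
best[4] = 16  (first piece 2, then best[2]=8)
best[5] = 18  (first piece 2, then best[3]=10)
best[6] = 36
best[7] = 36
best[8] = 57
best[9] = 57
best[10] = 65  (first piece 2, then best[8]=57)
best[11] = 67  (first piece 3, then best[8]=57)
best[12] = 73  (first piece 2, then best[10]=65)
One optimal cutting: 8 + 2 + 2 → €73.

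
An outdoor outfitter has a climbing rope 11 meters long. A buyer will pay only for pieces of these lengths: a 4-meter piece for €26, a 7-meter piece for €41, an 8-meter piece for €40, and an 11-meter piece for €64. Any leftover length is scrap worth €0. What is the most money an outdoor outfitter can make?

Consider every possible first cut. best[k] is the best of p[i]+best[k−i] over all sellable i≤k.
best[1] = 0
best[2] = 0
best[3] = 0
best[4] = 26
best[5] = 26
best[6] = 26
best[7] = 41
best[8] = 52  (first piece 4, then best[4]=26)
best[9] = 52
best[10] = 52
best[11] = 67  (first piece 4, then best[7]=41)
One optimal cutting: 7 + 4 → €67.

67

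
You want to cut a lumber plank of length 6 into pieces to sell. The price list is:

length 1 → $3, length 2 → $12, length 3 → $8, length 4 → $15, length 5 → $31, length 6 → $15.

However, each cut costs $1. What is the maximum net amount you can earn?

Build net[k] bottom-up: net[k] = max over allowed piece i of (p[i] + net[k−i]) − 1 per cut.
net[1] = 3
net[2] = max(3+3-1, 12+0) = 12
net[3] = max(3+12-1, 12+3-1, 8+0) = 14
net[4] = max(3+14-1, 12+12-1, 8+3-1, 15+0) = 23
net[5] = max(3+23-1, 12+14-1, 8+12-1, 15+3-1, 31+0) = 31
net[6] = max(3+31-1, 12+23-1, 8+14-1, 15+12-1, 31+3-1, 15+0) = 34
One optimal plan: pieces 2 + 2 + 2 (2 cuts) → $36 − $2 = $34.

34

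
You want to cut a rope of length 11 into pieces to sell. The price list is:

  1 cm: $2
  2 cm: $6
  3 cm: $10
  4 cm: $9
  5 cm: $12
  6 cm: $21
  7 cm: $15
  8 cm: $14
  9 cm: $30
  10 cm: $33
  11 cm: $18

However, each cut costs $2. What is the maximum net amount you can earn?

Consider every possible first cut. r[k] is the best of p[i]+r[k−i] over all sellable i≤k, charging 2 whenever i<k.
r[1] = 2
r[2] = max(2+2-2, 6+0) = 6
r[3] = max(2+6-2, 6+2-2, 10+0) = 10
r[4] = max(2+10-2, 6+6-2, 10+2-2, 9+0) = 10
r[5] = max(2+10-2, 6+10-2, 10+6-2, 9+2-2, 12+0) = 14
r[6] = max(2+14-2, 6+10-2, 10+10-2, 9+6-2, 12+2-2, 21+0) = 21
r[7] = max(2+21-2, 6+14-2, 10+10-2, …, 21+2-2, 15+0) = 21
r[8] = max(2+21-2, 6+21-2, 10+14-2, …, 15+2-2, 14+0) = 25
r[9] = max(2+25-2, 6+21-2, 10+21-2, …, 14+2-2, 30+0) = 30
r[10] = max(2+30-2, 6+25-2, 10+21-2, …, 30+2-2, 33+0) = 33
r[11] = max(2+33-2, 6+30-2, 10+25-2, …, 33+2-2, 18+0) = 34
One optimal plan: pieces 9 + 2 (1 cut) → $36 − $2 = $34.

34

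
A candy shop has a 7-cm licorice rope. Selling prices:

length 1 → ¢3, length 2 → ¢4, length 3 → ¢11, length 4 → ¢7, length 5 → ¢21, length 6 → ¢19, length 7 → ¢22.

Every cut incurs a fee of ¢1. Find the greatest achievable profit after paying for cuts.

Let v[k] be the best obtainable value from length k. For each k, try every first piece i and keep the best of price[i] + v[k−i] minus the 1 cut fee when i<k.
v[1] = 3
v[2] = 5  (first piece 1, then v[1]=3)
v[3] = 11
v[4] = 13  (first piece 1, then v[3]=11)
v[5] = 21
v[6] = 23  (first piece 1, then v[5]=21)
v[7] = 25  (first piece 1, then v[6]=23)
One optimal plan: pieces 5 + 1 + 1 (2 cuts) → ¢27 − ¢2 = ¢25.

25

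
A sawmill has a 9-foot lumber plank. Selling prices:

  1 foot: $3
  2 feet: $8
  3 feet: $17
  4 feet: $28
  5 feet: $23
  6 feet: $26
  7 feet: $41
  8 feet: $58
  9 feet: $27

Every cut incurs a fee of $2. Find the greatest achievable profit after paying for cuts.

59

Build net[k] bottom-up: net[k] = max over allowed piece i of (p[i] + net[k−i]) − 2 per cut.
net[1] = 3
net[2] = max(3+3-2, 8+0) = 8
net[3] = max(3+8-2, 8+3-2, 17+0) = 17
net[4] = max(3+17-2, 8+8-2, 17+3-2, 28+0) = 28
net[5] = max(3+28-2, 8+17-2, 17+8-2, 28+3-2, 23+0) = 29
net[6] = max(3+29-2, 8+28-2, 17+17-2, 28+8-2, 23+3-2, 26+0) = 34
net[7] = max(3+34-2, 8+29-2, 17+28-2, …, 26+3-2, 41+0) = 43
net[8] = max(3+43-2, 8+34-2, 17+29-2, …, 41+3-2, 58+0) = 58
net[9] = max(3+58-2, 8+43-2, 17+34-2, …, 58+3-2, 27+0) = 59
One optimal plan: pieces 8 + 1 (1 cut) → $61 − $2 = $59.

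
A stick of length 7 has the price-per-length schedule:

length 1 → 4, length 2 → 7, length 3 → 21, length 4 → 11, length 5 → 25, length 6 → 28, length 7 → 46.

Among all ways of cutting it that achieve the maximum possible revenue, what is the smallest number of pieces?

1

Let r[k] be the best obtainable value from length k. For each k, try every first piece i and keep the best of price[i] + r[k−i].
r[1] = 4
r[2] = 8  (first piece 1, then r[1]=4)
r[3] = 21
r[4] = 25  (first piece 1, then r[3]=21)
r[5] = 29  (first piece 1, then r[4]=25)
r[6] = 42  (first piece 3, then r[3]=21)
r[7] = 46  (first piece 1, then r[6]=42)
Maximum revenue is 46.
Now minimize piece count subject to staying optimal: for each k, pieces[k] = 1 + min over i with p[i]+r[k−i]=r[k] of pieces[k−i].
pieces[4] = 2
pieces[5] = 3
pieces[6] = 2
pieces[7] = 1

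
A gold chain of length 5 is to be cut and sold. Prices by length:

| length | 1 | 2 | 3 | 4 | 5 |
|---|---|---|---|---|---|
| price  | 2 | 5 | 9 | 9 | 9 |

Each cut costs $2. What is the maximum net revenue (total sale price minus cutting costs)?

12

Let v[k] be the best obtainable value from length k. For each k, try every first piece i and keep the best of price[i] + v[k−i] minus the 2 cut fee when i<k.
v[1] = 2
v[2] = 5
v[3] = 9
v[4] = 9  (first piece 1, then v[3]=9)
v[5] = 12  (first piece 2, then v[3]=9)
One optimal plan: pieces 3 + 2 (1 cut) → $14 − $2 = $12.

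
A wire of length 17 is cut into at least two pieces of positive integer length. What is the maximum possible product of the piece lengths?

Fill P[k] for k=2..17: at each k try every first piece i and multiply by the better of (k−i) uncut or P[k−i].
P[2] = 1·max(1,0) = 1·1 = 1
P[3] = 1·max(2,1) = 1·2 = 2
P[4] = 2·max(2,1) = 2·2 = 4
P[5] = 2·max(3,2) = 2·3 = 6
P[6] = 3·max(3,2) = 3·3 = 9
P[7] = 2·max(5,6) = 2·6 = 12
P[8] = 2·max(6,9) = 2·9 = 18
P[9] = 3·max(6,9) = 3·9 = 27
P[10] = 2·max(8,18) = 2·18 = 36
P[11] = 2·max(9,27) = 2·27 = 54
P[12] = 3·max(9,27) = 3·27 = 81
P[13] = 2·max(11,54) = 2·54 = 108
P[14] = 2·max(12,81) = 2·81 = 162
P[15] = 3·max(12,81) = 3·81 = 243
P[16] = 2·max(14,162) = 2·162 = 324
P[17] = 2·max(15,243) = 2·243 = 486
One optimal split: 3 + 3 + 3 + 3 + 3 + 2; product 3·3·3·3·3·2 = 486.

486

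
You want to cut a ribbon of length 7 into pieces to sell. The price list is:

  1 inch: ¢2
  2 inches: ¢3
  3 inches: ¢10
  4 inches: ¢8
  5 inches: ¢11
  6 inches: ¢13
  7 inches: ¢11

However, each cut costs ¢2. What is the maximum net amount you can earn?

18

Build net[k] bottom-up: net[k] = max over allowed piece i of (p[i] + net[k−i]) − 2 per cut.
net[1] = 2
net[2] = 3
net[3] = 10
net[4] = 10  (first piece 1, then net[3]=10)
net[5] = 11  (first piece 2, then net[3]=10)
net[6] = 18  (first piece 3, then net[3]=10)
net[7] = 18  (first piece 1, then net[6]=18)
One optimal plan: pieces 3 + 3 + 1 (2 cuts) → ¢22 − ¢4 = ¢18.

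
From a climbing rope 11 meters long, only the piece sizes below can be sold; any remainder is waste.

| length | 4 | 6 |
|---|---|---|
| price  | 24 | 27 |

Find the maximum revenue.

51

Build f[k] bottom-up: f[k] = max over allowed piece i of (p[i] + f[k−i]).
f[1] = 0
f[2] = 0
f[3] = 0
f[4] = 24
f[5] = 24
f[6] = max(24+0, 27+0) = 27
f[7] = max(24+0, 27+0) = 27
f[8] = max(24+24, 27+0) = 48
f[9] = max(24+24, 27+0) = 48
f[10] = max(24+27, 27+24) = 51
f[11] = max(24+27, 27+24) = 51
One optimal cutting: pieces 6 + 4 with 1 meter of scrap → €51.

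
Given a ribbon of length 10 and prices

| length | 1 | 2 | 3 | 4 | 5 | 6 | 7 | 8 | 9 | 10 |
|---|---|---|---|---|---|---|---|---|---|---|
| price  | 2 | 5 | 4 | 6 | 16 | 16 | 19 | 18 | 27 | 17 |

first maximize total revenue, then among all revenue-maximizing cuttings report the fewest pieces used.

Let r[k] be the best obtainable value from length k. For each k, try every first piece i and keep the best of price[i] + r[k−i].
r[1] = 2
r[2] = max(2+2, 5+0) = 5
r[3] = max(2+5, 5+2, 4+0) = 7
r[4] = max(2+7, 5+5, 4+2, 6+0) = 10
r[5] = max(2+10, 5+7, 4+5, 6+2, 16+0) = 16
r[6] = max(2+16, 5+10, 4+7, 6+5, 16+2, 16+0) = 18
r[7] = max(2+18, 5+16, 4+10, …, 16+2, 19+0) = 21
r[8] = max(2+21, 5+18, 4+16, …, 19+2, 18+0) = 23
r[9] = max(2+23, 5+21, 4+18, …, 18+2, 27+0) = 27
r[10] = max(2+27, 5+23, 4+21, …, 27+2, 17+0) = 32
Maximum revenue is ¢32.
Now minimize piece count subject to staying optimal: for each k, pieces[k] = 1 + min over i with p[i]+r[k−i]=r[k] of pieces[k−i].
pieces[7] = 2
pieces[8] = 3
pieces[9] = 1
pieces[10] = 2

2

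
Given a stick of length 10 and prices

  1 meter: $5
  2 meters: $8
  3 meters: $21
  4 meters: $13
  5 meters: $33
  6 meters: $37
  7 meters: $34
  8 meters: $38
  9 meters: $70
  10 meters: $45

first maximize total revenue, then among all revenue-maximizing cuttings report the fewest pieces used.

2

Consider every possible first cut. r[k] is the best of p[i]+r[k−i] over all sellable i≤k.
r[1] = 5
r[2] = max(5+5, 8+0) = 10
r[3] = max(5+10, 8+5, 21+0) = 21
r[4] = max(5+21, 8+10, 21+5, 13+0) = 26
r[5] = max(5+26, 8+21, 21+10, 13+5, 33+0) = 33
r[6] = max(5+33, 8+26, 21+21, 13+10, 33+5, 37+0) = 42
r[7] = max(5+42, 8+33, 21+26, …, 37+5, 34+0) = 47
r[8] = max(5+47, 8+42, 21+33, …, 34+5, 38+0) = 54
r[9] = max(5+54, 8+47, 21+42, …, 38+5, 70+0) = 70
r[10] = max(5+70, 8+54, 21+47, …, 70+5, 45+0) = 75
Maximum revenue is $75.
Now minimize piece count subject to staying optimal: for each k, pieces[k] = 1 + min over i with p[i]+r[k−i]=r[k] of pieces[k−i].
pieces[7] = 3
pieces[8] = 2
pieces[9] = 1
pieces[10] = 2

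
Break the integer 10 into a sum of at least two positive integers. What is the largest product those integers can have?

Let m[k] be the best product for length k (with at least one cut). For each first piece i, the rest contributes max(k−i, m[k−i]).
m[2] = 1*max(1,0) = 1*1 = 1
m[3] = 1*max(2,1) = 1*2 = 2
m[4] = 2*max(2,1) = 2*2 = 4
m[5] = 2*max(3,2) = 2*3 = 6
m[6] = 3*max(3,2) = 3*3 = 9
m[7] = 2*max(5,6) = 2*6 = 12
m[8] = 2*max(6,9) = 2*9 = 18
m[9] = 3*max(6,9) = 3*9 = 27
m[10] = 2*max(8,18) = 2*18 = 36
One optimal split: 3 + 3 + 2 + 2; product 3*3*2*2 = 36.

36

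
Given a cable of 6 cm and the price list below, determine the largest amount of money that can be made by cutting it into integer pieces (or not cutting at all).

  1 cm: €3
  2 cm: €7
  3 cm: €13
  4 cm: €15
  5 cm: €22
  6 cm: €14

Consider every possible first cut. best[k] is the best of p[i]+best[k−i] over all sellable i≤k.
best[1] = 3
best[2] = max(3+3, 7+0) = 7
best[3] = max(3+7, 7+3, 13+0) = 13
best[4] = max(3+13, 7+7, 13+3, 15+0) = 16
best[5] = max(3+16, 7+13, 13+7, 15+3, 22+0) = 22
best[6] = max(3+22, 7+16, 13+13, 15+7, 22+3, 14+0) = 26
One optimal cutting: 3 + 3 → €13 + €13 = €26.

26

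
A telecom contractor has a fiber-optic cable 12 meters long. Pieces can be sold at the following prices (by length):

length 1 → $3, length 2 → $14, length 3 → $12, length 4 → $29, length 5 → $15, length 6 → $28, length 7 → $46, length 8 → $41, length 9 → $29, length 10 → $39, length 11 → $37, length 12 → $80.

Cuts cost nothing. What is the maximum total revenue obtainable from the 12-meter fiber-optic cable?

87

Consider every possible first cut. v[k] is the best of p[i]+v[k−i] over all sellable i≤k.
v[1] = 3
v[2] = 14
v[3] = 17  (first piece 1, then v[2]=14)
v[4] = 29
v[5] = 32  (first piece 1, then v[4]=29)
v[6] = 43  (first piece 2, then v[4]=29)
v[7] = 46  (first piece 1, then v[6]=43)
v[8] = 58  (first piece 4, then v[4]=29)
v[9] = 61  (first piece 1, then v[8]=58)
v[10] = 72  (first piece 2, then v[8]=58)
v[11] = 75  (first piece 1, then v[10]=72)
v[12] = 87  (first piece 4, then v[8]=58)
One optimal cutting: 4 + 4 + 4 → $29 + $29 + $29 = $87.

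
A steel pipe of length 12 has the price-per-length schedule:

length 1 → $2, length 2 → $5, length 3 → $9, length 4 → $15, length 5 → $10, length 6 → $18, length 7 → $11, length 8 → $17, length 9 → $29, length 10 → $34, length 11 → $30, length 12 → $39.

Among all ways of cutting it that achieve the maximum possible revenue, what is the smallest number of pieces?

Consider every possible first cut. r[k] is the best of p[i]+r[k−i] over all sellable i≤k.
r[1] = 2
r[2] = max(2+2, 5+0) = 5
r[3] = max(2+5, 5+2, 9+0) = 9
r[4] = max(2+9, 5+5, 9+2, 15+0) = 15
r[5] = max(2+15, 5+9, 9+5, 15+2, 10+0) = 17
r[6] = max(2+17, 5+15, 9+9, 15+5, 10+2, 18+0) = 20
r[7] = max(2+20, 5+17, 9+15, …, 18+2, 11+0) = 24
r[8] = max(2+24, 5+20, 9+17, …, 11+2, 17+0) = 30
r[9] = max(2+30, 5+24, 9+20, …, 17+2, 29+0) = 32
r[10] = max(2+32, 5+30, 9+24, …, 29+2, 34+0) = 35
r[11] = max(2+35, 5+32, 9+30, …, 34+2, 30+0) = 39
r[12] = max(2+39, 5+35, 9+32, …, 30+2, 39+0) = 45
Maximum revenue is $45.
Now minimize piece count subject to staying optimal: for each k, pieces[k] = 1 + min over i with p[i]+r[k−i]=r[k] of pieces[k−i].
pieces[9] = 3
pieces[10] = 3
pieces[11] = 3
pieces[12] = 3

3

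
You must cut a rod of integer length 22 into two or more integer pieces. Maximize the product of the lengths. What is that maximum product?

Fill f[k] for k=2..22: at each k try every first piece i and multiply by the better of (k−i) uncut or f[k−i].
Small cases: f[2]=1, f[3]=2, f[4]=4, f[5]=6, f[6]=9, f[7]=12, f[8]=18, f[9]=27, f[10]=36, f[11]=54, f[12]=81, f[13]=108, f[14]=162, f[15]=243, f[16]=324.
f[17] = 2*max(15,243) = 2*243 = 486
f[18] = 3*max(15,243) = 3*243 = 729
f[19] = 2*max(17,486) = 2*486 = 972
f[20] = 2*max(18,729) = 2*729 = 1458
f[21] = 3*max(18,729) = 3*729 = 2187
f[22] = 2*max(20,1458) = 2*1458 = 2916
One optimal split: 3 + 3 + 3 + 3 + 3 + 3 + 2 + 2; product 3*3*3*3*3*3*2*2 = 2916.

2916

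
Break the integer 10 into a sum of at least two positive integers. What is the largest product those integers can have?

Fill f[k] for k=2..10: at each k try every first piece i and multiply by the better of (k−i) uncut or f[k−i].
Small cases: f[2]=1, f[3]=2.
f[4] = 2×max(2,1) = 2×2 = 4
f[5] = 2×max(3,2) = 2×3 = 6
f[6] = 3×max(3,2) = 3×3 = 9
f[7] = 2×max(5,6) = 2×6 = 12
f[8] = 2×max(6,9) = 2×9 = 18
f[9] = 3×max(6,9) = 3×9 = 27
f[10] = 2×max(8,18) = 2×18 = 36
One optimal split: 3 + 3 + 2 + 2; product 3×3×2×2 = 36.

36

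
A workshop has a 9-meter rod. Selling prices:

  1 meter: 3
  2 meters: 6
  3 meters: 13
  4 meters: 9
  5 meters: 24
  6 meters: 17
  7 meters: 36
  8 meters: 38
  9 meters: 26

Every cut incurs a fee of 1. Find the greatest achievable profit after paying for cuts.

41

Consider every possible first cut. v[k] is the best of p[i]+v[k−i] over all sellable i≤k, charging 1 whenever i<k.
v[1] = 3
v[2] = max(3+3-1, 6+0) = 6
v[3] = max(3+6-1, 6+3-1, 13+0) = 13
v[4] = max(3+13-1, 6+6-1, 13+3-1, 9+0) = 15
v[5] = max(3+15-1, 6+13-1, 13+6-1, 9+3-1, 24+0) = 24
v[6] = max(3+24-1, 6+15-1, 13+13-1, 9+6-1, 24+3-1, 17+0) = 26
v[7] = max(3+26-1, 6+24-1, 13+15-1, …, 17+3-1, 36+0) = 36
v[8] = max(3+36-1, 6+26-1, 13+24-1, …, 36+3-1, 38+0) = 38
v[9] = max(3+38-1, 6+36-1, 13+26-1, …, 38+3-1, 26+0) = 41
One optimal plan: pieces 7 + 2 (1 cut) → 42 − 1 = 41.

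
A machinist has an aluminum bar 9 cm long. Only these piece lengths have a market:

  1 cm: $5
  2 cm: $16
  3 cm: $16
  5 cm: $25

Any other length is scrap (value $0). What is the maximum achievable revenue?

69

Consider every possible first cut. r[k] is the best of p[i]+r[k−i] over all sellable i≤k.
r[1] = 5
r[2] = 16
r[3] = 21  (first piece 1, then r[2]=16)
r[4] = 32  (first piece 2, then r[2]=16)
r[5] = 37  (first piece 1, then r[4]=32)
r[6] = 48  (first piece 2, then r[4]=32)
r[7] = 53  (first piece 1, then r[6]=48)
r[8] = 64  (first piece 2, then r[6]=48)
r[9] = 69  (first piece 1, then r[8]=64)
One optimal cutting: 2 + 2 + 2 + 2 + 1 → $69.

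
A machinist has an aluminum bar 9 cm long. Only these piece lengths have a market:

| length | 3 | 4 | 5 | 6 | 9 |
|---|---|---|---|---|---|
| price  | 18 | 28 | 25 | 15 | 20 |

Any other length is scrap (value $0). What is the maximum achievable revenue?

56

Consider every possible first cut. r[k] is the best of p[i]+r[k−i] over all sellable i≤k.
r[1] = 0
r[2] = 0
r[3] = 18
r[4] = max(18+0, 28+0) = 28
r[5] = max(18+0, 28+0, 25+0) = 28
r[6] = max(18+18, 28+0, 25+0, 15+0) = 36
r[7] = max(18+28, 28+18, 25+0, 15+0) = 46
r[8] = max(18+28, 28+28, 25+18, 15+0) = 56
r[9] = max(18+36, 28+28, 25+28, 15+18, 20+0) = 56
One optimal cutting: pieces 4 + 4 with 1 cm of scrap → $56.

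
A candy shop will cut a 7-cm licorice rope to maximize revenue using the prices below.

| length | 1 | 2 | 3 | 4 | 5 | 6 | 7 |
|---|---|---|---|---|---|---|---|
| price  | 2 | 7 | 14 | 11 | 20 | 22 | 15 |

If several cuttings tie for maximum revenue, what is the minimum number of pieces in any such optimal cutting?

3

Let r[k] be the best obtainable value from length k. For each k, try every first piece i and keep the best of price[i] + r[k−i].
r[1] = 2
r[2] = max(2+2, 7+0) = 7
r[3] = max(2+7, 7+2, 14+0) = 14
r[4] = max(2+14, 7+7, 14+2, 11+0) = 16
r[5] = max(2+16, 7+14, 14+7, 11+2, 20+0) = 21
r[6] = max(2+21, 7+16, 14+14, 11+7, 20+2, 22+0) = 28
r[7] = max(2+28, 7+21, 14+16, …, 22+2, 15+0) = 30
Maximum revenue is ¢30.
Now minimize piece count subject to staying optimal: for each k, pieces[k] = 1 + min over i with p[i]+r[k−i]=r[k] of pieces[k−i].
pieces[4] = 2
pieces[5] = 2
pieces[6] = 2
pieces[7] = 3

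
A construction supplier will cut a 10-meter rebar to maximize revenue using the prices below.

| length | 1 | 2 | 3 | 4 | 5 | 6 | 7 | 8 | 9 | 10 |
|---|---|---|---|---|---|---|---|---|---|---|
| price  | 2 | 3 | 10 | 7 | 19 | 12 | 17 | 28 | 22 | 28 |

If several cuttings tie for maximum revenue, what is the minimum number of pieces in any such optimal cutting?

2

Let r[k] be the best obtainable value from length k. For each k, try every first piece i and keep the best of price[i] + r[k−i].
r[1] = 2
r[2] = max(2+2, 3+0) = 4
r[3] = max(2+4, 3+2, 10+0) = 10
r[4] = max(2+10, 3+4, 10+2, 7+0) = 12
r[5] = max(2+12, 3+10, 10+4, 7+2, 19+0) = 19
r[6] = max(2+19, 3+12, 10+10, 7+4, 19+2, 12+0) = 21
r[7] = max(2+21, 3+19, 10+12, …, 12+2, 17+0) = 23
r[8] = max(2+23, 3+21, 10+19, …, 17+2, 28+0) = 29
r[9] = max(2+29, 3+23, 10+21, …, 28+2, 22+0) = 31
r[10] = max(2+31, 3+29, 10+23, …, 22+2, 28+0) = 38
Maximum revenue is ₹38.
Now minimize piece count subject to staying optimal: for each k, pieces[k] = 1 + min over i with p[i]+r[k−i]=r[k] of pieces[k−i].
pieces[7] = 3
pieces[8] = 2
pieces[9] = 3
pieces[10] = 2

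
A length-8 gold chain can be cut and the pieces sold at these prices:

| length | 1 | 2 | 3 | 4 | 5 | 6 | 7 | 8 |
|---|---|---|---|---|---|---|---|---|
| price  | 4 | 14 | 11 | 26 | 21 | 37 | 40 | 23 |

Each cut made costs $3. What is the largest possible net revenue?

Let r[k] be the best obtainable value from length k. For each k, try every first piece i and keep the best of price[i] + r[k−i] minus the 3 cut fee when i<k.
r[1] = 4
r[2] = max(4+4-3, 14+0) = 14
r[3] = max(4+14-3, 14+4-3, 11+0) = 15
r[4] = max(4+15-3, 14+14-3, 11+4-3, 26+0) = 26
r[5] = max(4+26-3, 14+15-3, 11+14-3, 26+4-3, 21+0) = 27
r[6] = max(4+27-3, 14+26-3, 11+15-3, 26+14-3, 21+4-3, 37+0) = 37
r[7] = max(4+37-3, 14+27-3, 11+26-3, …, 37+4-3, 40+0) = 40
r[8] = max(4+40-3, 14+37-3, 11+27-3, …, 40+4-3, 23+0) = 49
One optimal plan: pieces 4 + 4 (1 cut) → $52 − $3 = $49.

49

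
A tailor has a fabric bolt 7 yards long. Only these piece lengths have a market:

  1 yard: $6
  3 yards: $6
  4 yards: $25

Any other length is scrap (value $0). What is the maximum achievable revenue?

Let f[k] be the best obtainable value from length k. For each k, try every first piece i and keep the best of price[i] + f[k−i].
f[1] = 6
f[2] = 12  (first piece 1, then f[1]=6)
f[3] = 18  (first piece 1, then f[2]=12)
f[4] = 25
f[5] = 31  (first piece 1, then f[4]=25)
f[6] = 37  (first piece 1, then f[5]=31)
f[7] = 43  (first piece 1, then f[6]=37)
One optimal cutting: 4 + 1 + 1 + 1 → $43.

43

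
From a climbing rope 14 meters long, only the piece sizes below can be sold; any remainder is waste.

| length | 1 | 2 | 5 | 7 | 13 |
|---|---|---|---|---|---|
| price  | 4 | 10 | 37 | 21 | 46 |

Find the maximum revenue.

94

Let best[k] be the best obtainable value from length k. For each k, try every first piece i and keep the best of price[i] + best[k−i].
best[1] = 4
best[2] = max(4+4, 10+0) = 10
best[3] = max(4+10, 10+4) = 14
best[4] = max(4+14, 10+10) = 20
best[5] = max(4+20, 10+14, 37+0) = 37
best[6] = max(4+37, 10+20, 37+4) = 41
best[7] = max(4+41, 10+37, 37+10, 21+0) = 47
best[8] = max(4+47, 10+41, 37+14, 21+4) = 51
best[9] = max(4+51, 10+47, 37+20, 21+10) = 57
best[10] = max(4+57, 10+51, 37+37, 21+14) = 74
best[11] = max(4+74, 10+57, 37+41, 21+20) = 78
best[12] = max(4+78, 10+74, 37+47, 21+37) = 84
best[13] = max(4+84, 10+78, 37+51, 21+41, 46+0) = 88
best[14] = max(4+88, 10+84, 37+57, 21+47, 46+4) = 94
One optimal cutting: 5 + 5 + 2 + 2 → €94.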